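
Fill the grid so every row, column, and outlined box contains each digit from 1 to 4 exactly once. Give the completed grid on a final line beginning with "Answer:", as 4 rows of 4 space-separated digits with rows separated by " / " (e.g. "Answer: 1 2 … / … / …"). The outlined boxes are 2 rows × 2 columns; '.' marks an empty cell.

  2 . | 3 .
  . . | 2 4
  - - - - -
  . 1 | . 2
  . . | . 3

Step 1. [r4c1∈{4}] r4c1 is down to just 4, so r4c1=4.
Step 2. [r2c2∈{3}] nothing but 3 survives at r2c2 ⇒ r2c2=3.
Step 3. [r3c1∈{3}] r3c1 is down to just 3. So r3c1=3.
Step 4. [r4c3∈{1}] only 1 remains possible at r4c3 ⇒ r4c3=1.
Step 5. [r4c2∈{2}] only 2 remains possible at r4c2 ⇒ r4c2=2.
Step 6. [r1c4∈{1}] only 1 remains possible at r1c4. So r1c4=1.
Step 7. [r3c3∈{4}] r3c3's peers cover all but 4 ⇒ r3c3=4.
Step 8. [r2c1∈{1}] r2c1 is down to just 1 ⇒ r2c1=1.
Step 9. [r1c2∈{4}] nothing but 4 survives at r1c2 ⇒ r1c2=4.

Answer: 2 4 3 1 / 1 3 2 4 / 3 1 4 2 / 4 2 1 3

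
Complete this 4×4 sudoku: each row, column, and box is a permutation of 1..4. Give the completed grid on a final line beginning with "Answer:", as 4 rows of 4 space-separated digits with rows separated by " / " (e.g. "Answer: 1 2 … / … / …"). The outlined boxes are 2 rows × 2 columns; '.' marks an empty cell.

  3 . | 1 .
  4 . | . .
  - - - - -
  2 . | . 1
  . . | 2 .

Step 1. [r3c3∈{3,4}] 4 has one home in col 3: r3c3, so r3c3=4.
Step 2. [r4c2∈{1,3,4}] r4c2 is the only open cell in row 4 admitting 4. So r4c2=4.
Step 3. [r1c2∈{2}] r1c2 is down to just 2. So r1c2=2.
Step 4. [r4c4∈{3}] only 3 remains possible at r4c4, so r4c4=3.
Step 5. [r2c3∈{3}] only 3 remains possible at r2c3. So r2c3=3.
Step 6. [r3c2∈{3}] r3c2 is down to just 3, so r3c2=3.
Step 7. [r2c4∈{2}] r2c4 is down to just 2, so r2c4=2.
Step 8. [r4c1∈{1}] r4c1 is down to just 1 ⇒ r4c1=1.
Step 9. [r2c2∈{1}] r2c2 has the single candidate 1. So r2c2=1.
Step 10. [r1c4∈{4}] r1c4 is down to just 4. So r1c4=4.

Answer: 3 2 1 4 / 4 1 3 2 / 2 3 4 1 / 1 4 2 3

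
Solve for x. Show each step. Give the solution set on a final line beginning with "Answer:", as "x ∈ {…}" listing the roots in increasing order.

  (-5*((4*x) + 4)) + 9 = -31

Step 1. [(-5*((4*x) + 4)) + 9 = -31] peel the +9: subtract 9 from each side ⇒ sub: -5*((4*x) + 4) = -40.
Step 2. [-5*((4*x) + 4) = -40] divide by the outer -5 ⇒ div: (4*x) + 4 = 8.
Step 3. [(4*x) + 4 = 8] +4 is outermost — subtract 4 both sides. So sub: 4*x = 4.
Step 4. [4*x = 4] divide by the outer 4, so div: x = 1.

Answer: x ∈ {1}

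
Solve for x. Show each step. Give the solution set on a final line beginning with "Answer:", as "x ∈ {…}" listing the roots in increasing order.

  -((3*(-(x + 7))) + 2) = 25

Step 1. [-((3*(-(x + 7))) + 2) = 25] LHS negated; negate both sides ⇒ neg: (3*(-(x + 7))) + 2 = -25.
Step 2. [(3*(-(x + 7))) + 2 = -25] 2 comes off first (subtract 2), so sub: 3*(-(x + 7)) = -27.
Step 3. [3*(-(x + 7)) = -27] LHS = 3·(…); ÷3 both sides ⇒ div: -(x + 7) = -9.
Step 4. [-(x + 7) = -9] flip signs both sides. So neg: x + 7 = 9.
Step 5. [x + 7 = 9] +7 is outermost — subtract 7 both sides ⇒ sub: x = 2.

Answer: x ∈ {2}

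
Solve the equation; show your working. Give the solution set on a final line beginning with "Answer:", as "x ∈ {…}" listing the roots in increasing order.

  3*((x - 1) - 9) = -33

Step 1. [3*((x - 1) - 9) = -33] 3 out front; divide by 3. So div: (x - 1) - 9 = -11.
Step 2. [(x - 1) - 9 = -11] the outer -9 inverts by adding 9, so sub: x - 1 = -2.
Step 3. [x - 1 = -2] peel the -1: add 1 from each side ⇒ sub: x = -1.

Answer: x ∈ {-1}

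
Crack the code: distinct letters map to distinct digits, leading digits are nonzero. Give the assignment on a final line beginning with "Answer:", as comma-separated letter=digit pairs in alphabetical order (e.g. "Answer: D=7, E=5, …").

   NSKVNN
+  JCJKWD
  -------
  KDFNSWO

Step 1. [col 1: N + D ≡ O (mod 10)] N=9 is one option consistent with column 1 (N + D ≡ O (mod 10), carry-in 0) — take it ⇒ N=9.
Step 2. [col 1: N + D ≡ O (mod 10)] column 1 (N + D ≡ O (mod 10), carry-in 0) doesn't pin O yet; pick O=6 and continue ⇒ O=6.
Step 3. [K] K is the leading digit of a 7-digit sum of two 6-digit numbers; the final carry is exactly 1. So K=1.
Step 4. [col 1: N + D ≡ O (mod 10)] column 1: given N=9, O=6, carry-in 0, and digits 1,6,9 already taken and all letters distinct, N+D≡O (mod 10) forces D=7 ⇒ D=7.
Step 5. [col 2: N + W ≡ W (mod 10)] no forcing yet in column 2 (carry-in 1); W=4 is free and consistent — try it, so W=4.
Step 6. [col 3: V + K ≡ S (mod 10)] several values work for V in column 3 (V + K ≡ S (mod 10), carry-in 1); try V=0, so V=0.
Step 7. [col 3: V + K ≡ S (mod 10)] column 3 reads V+K+carry(1)=S with V=0, K=1; with digits 0,1,4,6,7,9 already taken and all letters distinct, the only value for S is 2. So S=2.
Step 8. [col 4: K + J ≡ N (mod 10)] column 4 reads K+J+carry(0)=N with K=1, N=9; with digits 0,1,2,4,6,7,9 already taken and all letters distinct, the only value for J is 8, so J=8.
Step 9. [col 5: S + C ≡ F (mod 10)] in column 5 we have S+C≡F with carry-in 0; given S=2 and digits 0,1,2,4,6,7,8,9 already taken and all letters distinct, that pins C to 3, so C=3.
Step 10. [col 5: S + C ≡ F (mod 10)] column 5: given S=2, C=3, carry-in 0, and digits 0,1,2,3,4,6,7,8,9 already taken and all letters distinct, S+C≡F (mod 10) forces F=5. So F=5.

Answer: C=3, D=7, F=5, J=8, K=1, N=9, O=6, S=2, V=0, W=4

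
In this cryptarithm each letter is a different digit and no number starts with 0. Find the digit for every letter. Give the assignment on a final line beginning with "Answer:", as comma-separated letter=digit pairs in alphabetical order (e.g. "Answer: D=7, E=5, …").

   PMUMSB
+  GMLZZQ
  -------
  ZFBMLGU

Step 1. [col 1: B + Q ≡ U (mod 10)] Q=4 is one option consistent with column 1 (B + Q ≡ U (mod 10), carry-in 0) — take it. So Q=4.
Step 2. [Z] the sum has 7 digits but both addends have 6; that extra leading digit Z is the final carry, namely 1. So Z=1.
Step 3. [col 1: B + Q ≡ U (mod 10)] column 1 (B + Q ≡ U (mod 10), carry-in 0) doesn't pin U yet; pick U=9 and continue ⇒ U=9.
Step 4. [col 1: B + Q ≡ U (mod 10)] column 1: given Q=4, U=9, carry-in 0, and digits 1,4,9 already taken and all letters distinct, B+Q≡U (mod 10) forces B=5, so B=5.
Step 5. [col 2: S + Z ≡ G (mod 10)] column 2 (S + Z ≡ G (mod 10), carry-in 0) doesn't pin S yet; pick S=2 and continue, so S=2.
Step 6. [col 2: S + Z ≡ G (mod 10)] in column 2 we have S+Z≡G with carry-in 0; given S=2, Z=1 and digits 1,2,4,5,9 already taken and all letters distinct, that pins G to 3. So G=3.
Step 7. [col 3: M + Z ≡ L (mod 10)] several values work for M in column 3 (M + Z ≡ L (mod 10), carry-in 0); try M=7. So M=7.
Step 8. [col 3: M + Z ≡ L (mod 10)] column 3: given M=7, Z=1, carry-in 0, and digits 1,2,3,4,5,7,9 already taken and all letters distinct, M+Z≡L (mod 10) forces L=8, so L=8.
Step 9. [col 6: P + G ≡ F (mod 10)] from column 6 (G=3, carry-in 1, digits 1,2,3,4,5,7,8,9 already taken and all letters distinct): F must equal 0 ⇒ F=0.
Step 10. [col 6: P + G ≡ F (mod 10)] column 6: given G=3, F=0, carry-in 1, and digits 0,1,2,3,4,5,7,8,9 already taken and all letters distinct, P+G≡F (mod 10) forces P=6 ⇒ P=6.

Answer: B=5, F=0, G=3, L=8, M=7, P=6, Q=4, S=2, U=9, Z=1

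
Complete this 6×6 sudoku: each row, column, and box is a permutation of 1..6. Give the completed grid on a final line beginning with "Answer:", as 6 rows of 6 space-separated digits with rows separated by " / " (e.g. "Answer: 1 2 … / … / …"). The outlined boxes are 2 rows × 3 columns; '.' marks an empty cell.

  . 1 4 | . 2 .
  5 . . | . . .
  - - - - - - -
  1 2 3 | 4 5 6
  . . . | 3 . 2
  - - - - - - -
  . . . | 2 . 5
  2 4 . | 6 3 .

Step 1. [r1c1∈{3,6}] across row 1, 6 lands solely at r1c1 ⇒ r1c1=6.
Step 2. [r6c6∈{1}] only 1 remains possible at r6c6, so r6c6=1.
Step 3. [r2c2∈{3}] only 3 remains possible at r2c2. So r2c2=3.
Step 4. [r5c2∈{6}] only 6 remains possible at r5c2. So r5c2=6.
Step 5. [r2c5∈{1,4,6}] in row 2, 6 fits only at r2c5, so r2c5=6.
Step 6. [r6c3∈{5}] r6c3 is down to just 5. So r6c3=5.
Step 7. [r1c4∈{5}] only 5 remains possible at r1c4 ⇒ r1c4=5.
Step 8. [r4c3∈{6}] r4c3 is down to just 6, so r4c3=6.
Step 9. [r4c5∈{1}] only 1 remains possible at r4c5 ⇒ r4c5=1.
Step 10. [r2c3∈{2}] r2c3 has the single candidate 2 ⇒ r2c3=2.
Step 11. [r2c6∈{4}] r2c6's peers cover all but 4 ⇒ r2c6=4.
Step 12. [r5c3∈{1}] nothing but 1 survives at r5c3. So r5c3=1.
Step 13. [r4c2∈{5}] r4c2 has the single candidate 5. So r4c2=5.
Step 14. [r2c4∈{1}] r2c4's peers cover all but 1. So r2c4=1.
Step 15. [r4c1∈{4}] r4c1's peers cover all but 4 ⇒ r4c1=4.
Step 16. [r5c5∈{4}] nothing but 4 survives at r5c5. So r5c5=4.
Step 17. [r5c1∈{3}] only 3 remains possible at r5c1. So r5c1=3.
Step 18. [r1c6∈{3}] nothing but 3 survives at r1c6. So r1c6=3.

Answer: 6 1 4 5 2 3 / 5 3 2 1 6 4 / 1 2 3 4 5 6 / 4 5 6 3 1 2 / 3 6 1 2 4 5 / 2 4 5 6 3 1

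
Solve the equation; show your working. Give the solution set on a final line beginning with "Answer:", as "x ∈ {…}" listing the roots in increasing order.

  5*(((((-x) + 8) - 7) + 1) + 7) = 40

Step 1. [5*(((((-x) + 8) - 7) + 1) + 7) = 40] 5 out front; divide by 5, so div: ((((-x) + 8) - 7) + 1) + 7 = 8.
Step 2. [((((-x) + 8) - 7) + 1) + 7 = 8] 7 comes off first (subtract 7). So sub: (((-x) + 8) - 7) + 1 = 1.
Step 3. [(((-x) + 8) - 7) + 1 = 1] subtract 1: x sits inside (… + 1). So sub: ((-x) + 8) - 7 = 0.
Step 4. [((-x) + 8) - 7 = 0] peel the -7: add 7 from each side, so sub: (-x) + 8 = 7.
Step 5. [(-x) + 8 = 7] subtract 8: x sits inside (… + 8) ⇒ sub: -x = -1.
Step 6. [-x = -1] flip signs both sides ⇒ neg: x = 1.

Answer: x ∈ {1}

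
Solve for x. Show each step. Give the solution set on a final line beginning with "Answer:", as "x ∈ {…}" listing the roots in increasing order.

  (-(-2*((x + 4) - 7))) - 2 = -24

Step 1. [(-(-2*((x + 4) - 7))) - 2 = -24] 2 comes off first (add 2) ⇒ sub: -(-2*((x + 4) - 7)) = -22.
Step 2. [-(-2*((x + 4) - 7)) = -22] LHS negated; negate both sides ⇒ neg: -2*((x + 4) - 7) = 22.
Step 3. [-2*((x + 4) - 7) = 22] -2·(inner) — divide through by -2. So div: (x + 4) - 7 = -11.
Step 4. [(x + 4) - 7 = -11] peel the -7: add 7 from each side ⇒ sub: x + 4 = -4.
Step 5. [x + 4 = -4] 4 comes off first (subtract 4), so sub: x = -8.

Answer: x ∈ {-8}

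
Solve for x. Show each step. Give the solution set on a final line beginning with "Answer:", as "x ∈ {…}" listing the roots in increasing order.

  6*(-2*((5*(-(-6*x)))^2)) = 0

Step 1. [6*(-2*((5*(-(-6*x)))^2)) = 0] LHS = 6·(…); ÷6 both sides, so div: -2*((5*(-(-6*x)))^2) = 0.
Step 2. [-2*((5*(-(-6*x)))^2) = 0] -2 out front; divide by -2 ⇒ div: (5*(-(-6*x)))^2 = 0.
Step 3. [(5*(-(-6*x)))^2 = 0] LHS squared, RHS 0 ≥ 0: apply √ (±), so sqrt: 5*(-(-6*x)) = 0.
Step 4. [5*(-(-6*x)) = 0] divide by the outer 5, so div: -(-6*x) = 0.
Step 5. [-(-6*x) = 0] leading − — multiply by −1. So neg: -6*x = 0.
Step 6. [-6*x = 0] divide by the outer -6, so div: x = 0.

Answer: x ∈ {0}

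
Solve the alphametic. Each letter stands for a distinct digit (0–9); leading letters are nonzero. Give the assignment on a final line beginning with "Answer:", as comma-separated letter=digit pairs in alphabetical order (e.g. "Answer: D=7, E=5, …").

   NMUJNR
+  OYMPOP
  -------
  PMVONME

Step 1. [col 1: R + P ≡ E (mod 10)] column 1 (R + P ≡ E (mod 10), carry-in 0) doesn't pin P yet; pick P=1 and continue ⇒ P=1.
Step 2. [col 1: R + P ≡ E (mod 10)] column 1 (R + P ≡ E (mod 10), carry-in 0) doesn't pin R yet; pick R=9 and continue, so R=9.
Step 3. [col 1: R + P ≡ E (mod 10)] column 1 reads R+P+carry(0)=E with R=9, P=1; with digits 1,9 already taken and all letters distinct, the only value for E is 0. So E=0.
Step 4. [col 2: N + O ≡ M (mod 10)] several values work for N in column 2 (N + O ≡ M (mod 10), carry-in 1); try N=6, so N=6.
Step 5. [col 2: N + O ≡ M (mod 10)] several values work for M in column 2 (N + O ≡ M (mod 10), carry-in 1); try M=5 ⇒ M=5.
Step 6. [col 2: N + O ≡ M (mod 10)] from column 2 (N=6, M=5, carry-in 1, digits 0,1,5,6,9 already taken and all letters distinct): O must equal 8. So O=8.
Step 7. [col 3: J + P ≡ N (mod 10)] column 3 reads J+P+carry(1)=N with P=1, N=6; with digits 0,1,5,6,8,9 already taken and all letters distinct, the only value for J is 4 ⇒ J=4.
Step 8. [col 4: U + M ≡ O (mod 10)] column 4 reads U+M+carry(0)=O with M=5, O=8; with digits 0,1,4,5,6,8,9 already taken and all letters distinct, the only value for U is 3 ⇒ U=3.
Step 9. [col 5: M + Y ≡ V (mod 10)] several values work for Y in column 5 (M + Y ≡ V (mod 10), carry-in 0); try Y=7 ⇒ Y=7.
Step 10. [col 5: M + Y ≡ V (mod 10)] column 5: given M=5, Y=7, carry-in 0, and digits 0,1,3,4,5,6,7,8,9 already taken and all letters distinct, M+Y≡V (mod 10) forces V=2 ⇒ V=2.

Answer: E=0, J=4, M=5, N=6, O=8, P=1, R=9, U=3, V=2, Y=7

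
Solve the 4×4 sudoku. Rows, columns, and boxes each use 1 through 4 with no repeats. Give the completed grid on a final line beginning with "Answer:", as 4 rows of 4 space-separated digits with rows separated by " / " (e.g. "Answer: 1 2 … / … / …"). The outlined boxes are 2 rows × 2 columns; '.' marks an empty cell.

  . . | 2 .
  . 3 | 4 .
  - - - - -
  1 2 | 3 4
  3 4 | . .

Step 1. [r2c4∈{1}] r2c4 has the single candidate 1 ⇒ r2c4=1.
Step 2. [r2c1∈{2}] r2c1 has the single candidate 2 ⇒ r2c1=2.
Step 3. [r1c4∈{3}] r1c4 is down to just 3, so r1c4=3.
Step 4. [r1c2∈{1}] r1c2 is down to just 1, so r1c2=1.
Step 5. [r4c4∈{2}] r4c4's peers cover all but 2. So r4c4=2.
Step 6. [r1c1∈{4}] only 4 remains possible at r1c1 ⇒ r1c1=4.
Step 7. [r4c3∈{1}] r4c3 has the single candidate 1, so r4c3=1.

Answer: 4 1 2 3 / 2 3 4 1 / 1 2 3 4 / 3 4 1 2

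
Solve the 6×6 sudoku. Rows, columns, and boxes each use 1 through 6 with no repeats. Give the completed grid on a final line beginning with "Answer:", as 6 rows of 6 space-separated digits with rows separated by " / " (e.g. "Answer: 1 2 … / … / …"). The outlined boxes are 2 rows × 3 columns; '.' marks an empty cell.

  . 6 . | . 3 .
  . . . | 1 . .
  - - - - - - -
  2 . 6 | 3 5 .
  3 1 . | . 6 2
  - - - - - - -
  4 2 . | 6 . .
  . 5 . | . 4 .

Step 1. [r1c4∈{2,4,5}] 5 has one home in col 4: r1c4 ⇒ r1c4=5.
Step 2. [r5c5∈{1}] r5c5 has the single candidate 1 ⇒ r5c5=1.
Step 3. [r1c6∈{4}] only 4 remains possible at r1c6, so r1c6=4.
Step 4. [r5c3∈{3}] only 3 remains possible at r5c3, so r5c3=3.
Step 5. [r4c3∈{4,5}] 5 has one home in row 4: r4c3, so r4c3=5.
Step 6. [r1c3∈{1,2}] row 1 places 2 nowhere but r1c3 ⇒ r1c3=2.
Step 7. [r1c1∈{1}] r1c1's peers cover all but 1. So r1c1=1.
Step 8. [r2c3∈{4}] only 4 remains possible at r2c3. So r2c3=4.
Step 9. [r6c6∈{3}] r6c6 is down to just 3, so r6c6=3.
Step 10. [r2c6∈{6}] r2c6's peers cover all but 6, so r2c6=6.
Step 11. [r6c1∈{6}] r6c1 is down to just 6. So r6c1=6.
Step 12. [r3c6∈{1}] r3c6 has the single candidate 1 ⇒ r3c6=1.
Step 13. [r2c5∈{2}] r2c5's peers cover all but 2 ⇒ r2c5=2.
Step 14. [r2c2∈{3}] r2c2 has the single candidate 3, so r2c2=3.
Step 15. [r6c4∈{2}] only 2 remains possible at r6c4. So r6c4=2.
Step 16. [r6c3∈{1}] r6c3 is down to just 1 ⇒ r6c3=1.
Step 17. [r4c4∈{4}] r4c4's peers cover all but 4 ⇒ r4c4=4.
Step 18. [r2c1∈{5}] only 5 remains possible at r2c1, so r2c1=5.
Step 19. [r3c2∈{4}] only 4 remains possible at r3c2. So r3c2=4.
Step 20. [r5c6∈{5}] r5c6 is down to just 5 ⇒ r5c6=5.

Answer: 1 6 2 5 3 4 / 5 3 4 1 2 6 / 2 4 6 3 5 1 / 3 1 5 4 6 2 / 4 2 3 6 1 5 / 6 5 1 2 4 3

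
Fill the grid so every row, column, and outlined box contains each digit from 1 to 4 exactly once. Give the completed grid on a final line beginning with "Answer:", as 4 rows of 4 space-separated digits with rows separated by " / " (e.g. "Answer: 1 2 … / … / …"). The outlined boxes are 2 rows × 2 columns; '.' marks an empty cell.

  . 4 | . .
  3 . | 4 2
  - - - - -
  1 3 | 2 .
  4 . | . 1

Step 1. [r1c4∈{3}] nothing but 3 survives at r1c4, so r1c4=3.
Step 2. [r1c3∈{1}] r1c3 is down to just 1 ⇒ r1c3=1.
Step 3. [r1c1∈{2}] only 2 remains possible at r1c1, so r1c1=2.
Step 4. [r2c2∈{1}] r2c2's peers cover all but 1. So r2c2=1.
Step 5. [r4c3∈{3}] nothing but 3 survives at r4c3. So r4c3=3.
Step 6. [r3c4∈{4}] r3c4 has the single candidate 4, so r3c4=4.
Step 7. [r4c2∈{2}] only 2 remains possible at r4c2. So r4c2=2.

Answer: 2 4 1 3 / 3 1 4 2 / 1 3 2 4 / 4 2 3 1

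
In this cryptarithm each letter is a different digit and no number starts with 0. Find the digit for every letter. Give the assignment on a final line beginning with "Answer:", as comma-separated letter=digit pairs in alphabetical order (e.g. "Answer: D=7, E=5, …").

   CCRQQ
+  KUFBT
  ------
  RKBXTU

Step 1. [col 1: Q + T ≡ U (mod 10)] column 1 (Q + T ≡ U (mod 10), carry-in 0) doesn't pin Q yet; pick Q=5 and continue, so Q=5.
Step 2. [col 1: Q + T ≡ U (mod 10)] U=3 is one option consistent with column 1 (Q + T ≡ U (mod 10), carry-in 0) — take it. So U=3.
Step 3. [R] adding two 5-digit numbers gives at most 5+1 digits, and here it does — R is that final carry and must be 1. So R=1.
Step 4. [col 1: Q + T ≡ U (mod 10)] from column 1 (Q=5, U=3, carry-in 0, digits 1,3,5 already taken and all letters distinct): T must equal 8 ⇒ T=8.
Step 5. [col 2: Q + B ≡ T (mod 10)] column 2 reads Q+B+carry(1)=T with Q=5, T=8; with digits 1,3,5,8 already taken and all letters distinct, the only value for B is 2 ⇒ B=2.
Step 6. [col 3: R + F ≡ X (mod 10)] F=6 is one option consistent with column 3 (R + F ≡ X (mod 10), carry-in 0) — take it ⇒ F=6.
Step 7. [col 3: R + F ≡ X (mod 10)] column 3 reads R+F+carry(0)=X with R=1, F=6; with digits 1,2,3,5,6,8 already taken and all letters distinct, the only value for X is 7. So X=7.
Step 8. [col 4: C + U ≡ B (mod 10)] in column 4 we have C+U≡B with carry-in 0; given U=3, B=2 and digits 1,2,3,5,6,7,8 already taken and all letters distinct, that pins C to 9 ⇒ C=9.
Step 9. [col 5: C + K ≡ K (mod 10)] K=4 is one option consistent with column 5 (C + K ≡ K (mod 10), carry-in 1) — take it, so K=4.

Answer: B=2, C=9, F=6, K=4, Q=5, R=1, T=8, U=3, X=7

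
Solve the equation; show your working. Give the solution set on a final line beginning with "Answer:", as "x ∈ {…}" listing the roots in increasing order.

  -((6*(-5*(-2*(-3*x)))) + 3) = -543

Step 1. [-((6*(-5*(-2*(-3*x)))) + 3) = -543] flip signs both sides ⇒ neg: (6*(-5*(-2*(-3*x)))) + 3 = 543.
Step 2. [(6*(-5*(-2*(-3*x)))) + 3 = 543] subtract 3: x sits inside (… + 3) ⇒ sub: 6*(-5*(-2*(-3*x))) = 540.
Step 3. [6*(-5*(-2*(-3*x))) = 540] LHS = 6·(…); ÷6 both sides, so div: -5*(-2*(-3*x)) = 90.
Step 4. [-5*(-2*(-3*x)) = 90] -5·(inner) — divide through by -5, so div: -2*(-3*x) = -18.
Step 5. [-2*(-3*x) = -18] divide by the outer -2, so div: -3*x = 9.
Step 6. [-3*x = 9] LHS = -3·(…); ÷-3 both sides. So div: x = -3.

Answer: x ∈ {-3}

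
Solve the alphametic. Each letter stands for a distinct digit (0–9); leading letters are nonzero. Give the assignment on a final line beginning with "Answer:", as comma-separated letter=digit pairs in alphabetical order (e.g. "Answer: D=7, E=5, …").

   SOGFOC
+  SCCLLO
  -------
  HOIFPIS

Step 1. [col 1: C + O ≡ S (mod 10)] column 1 (C + O ≡ S (mod 10), carry-in 0) doesn't pin S yet; pick S=6 and continue, so S=6.
Step 2. [H] the sum has 7 digits but both addends have 6; that extra leading digit H is the final carry, namely 1 ⇒ H=1.
Step 3. [col 1: C + O ≡ S (mod 10)] no forcing yet in column 1 (carry-in 0); O=2 is free and consistent — try it, so O=2.
Step 4. [col 1: C + O ≡ S (mod 10)] from column 1 (O=2, S=6, carry-in 0, digits 1,2,6 already taken and all letters distinct): C must equal 4, so C=4.
Step 5. [col 2: O + L ≡ I (mod 10)] several values work for L in column 2 (O + L ≡ I (mod 10), carry-in 0); try L=5 ⇒ L=5.
Step 6. [col 2: O + L ≡ I (mod 10)] column 2 reads O+L+carry(0)=I with O=2, L=5; with digits 1,2,4,5,6 already taken and all letters distinct, the only value for I is 7, so I=7.
Step 7. [col 3: F + L ≡ P (mod 10)] column 3 (F + L ≡ P (mod 10), carry-in 0) doesn't pin P yet; pick P=8 and continue, so P=8.
Step 8. [col 3: F + L ≡ P (mod 10)] column 3: given L=5, P=8, carry-in 0, and digits 1,2,4,5,6,7,8 already taken and all letters distinct, F+L≡P (mod 10) forces F=3. So F=3.
Step 9. [col 4: G + C ≡ F (mod 10)] column 4: given C=4, F=3, carry-in 0, and digits 1,2,3,4,5,6,7,8 already taken and all letters distinct, G+C≡F (mod 10) forces G=9 ⇒ G=9.

Answer: C=4, F=3, G=9, H=1, I=7, L=5, O=2, P=8, S=6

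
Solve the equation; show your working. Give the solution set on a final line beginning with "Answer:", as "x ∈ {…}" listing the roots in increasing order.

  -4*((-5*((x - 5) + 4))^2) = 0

Step 1. [-4*((-5*((x - 5) + 4))^2) = 0] -4 out front; divide by -4. So div: (-5*((x - 5) + 4))^2 = 0.
Step 2. [(-5*((x - 5) + 4))^2 = 0] LHS squared, RHS 0 ≥ 0: apply √ (±) ⇒ sqrt: -5*((x - 5) + 4) = 0.
Step 3. [-5*((x - 5) + 4) = 0] LHS = -5·(…); ÷-5 both sides. So div: (x - 5) + 4 = 0.
Step 4. [(x - 5) + 4 = 0] 4 comes off first (subtract 4). So sub: x - 5 = -4.
Step 5. [x - 5 = -4] peel the -5: add 5 from each side, so sub: x = 1.

Answer: x ∈ {1}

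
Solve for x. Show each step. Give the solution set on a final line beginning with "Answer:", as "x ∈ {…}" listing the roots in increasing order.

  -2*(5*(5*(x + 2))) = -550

Step 1. [-2*(5*(5*(x + 2))) = -550] leading coefficient -2: divide by -2. So div: 5*(5*(x + 2)) = 275.
Step 2. [5*(5*(x + 2)) = 275] LHS = 5·(…); ÷5 both sides, so div: 5*(x + 2) = 55.
Step 3. [5*(x + 2) = 55] 5 out front; divide by 5 ⇒ div: x + 2 = 11.
Step 4. [x + 2 = 11] the outer +2 inverts by subtracting 2, so sub: x = 9.

Answer: x ∈ {9}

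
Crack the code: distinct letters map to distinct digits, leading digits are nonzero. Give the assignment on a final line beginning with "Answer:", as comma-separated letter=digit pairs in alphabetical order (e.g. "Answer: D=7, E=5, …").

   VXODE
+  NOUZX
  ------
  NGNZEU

Step 1. [col 1: E + X ≡ U (mod 10)] no forcing yet in column 1 (carry-in 0); U=3 is free and consistent — try it ⇒ U=3.
Step 2. [col 1: E + X ≡ U (mod 10)] no forcing yet in column 1 (carry-in 0); X=9 is free and consistent — try it ⇒ X=9.
Step 3. [N] N is the leading digit of a 6-digit sum of two 5-digit numbers; the final carry is exactly 1. So N=1.
Step 4. [col 1: E + X ≡ U (mod 10)] column 1: given X=9, U=3, carry-in 0, and digits 1,3,9 already taken and all letters distinct, E+X≡U (mod 10) forces E=4, so E=4.
Step 5. [col 2: D + Z ≡ E (mod 10)] column 2 (D + Z ≡ E (mod 10), carry-in 1) doesn't pin D yet; pick D=7 and continue, so D=7.
Step 6. [col 2: D + Z ≡ E (mod 10)] in column 2 we have D+Z≡E with carry-in 1; given D=7, E=4 and digits 1,3,4,7,9 already taken and all letters distinct, that pins Z to 6. So Z=6.
Step 7. [col 3: O + U ≡ Z (mod 10)] column 3 reads O+U+carry(1)=Z with U=3, Z=6; with digits 1,3,4,6,7,9 already taken and all letters distinct, the only value for O is 2, so O=2.
Step 8. [col 5: V + N ≡ G (mod 10)] column 5: given N=1, carry-in 1, and digits 1,2,3,4,6,7,9 already taken and all letters distinct, V+N≡G (mod 10) forces V=8 ⇒ V=8.
Step 9. [col 5: V + N ≡ G (mod 10)] from column 5 (V=8, N=1, carry-in 1, digits 1,2,3,4,6,7,8,9 already taken and all letters distinct): G must equal 0, so G=0.

Answer: D=7, E=4, G=0, N=1, O=2, U=3, V=8, X=9, Z=6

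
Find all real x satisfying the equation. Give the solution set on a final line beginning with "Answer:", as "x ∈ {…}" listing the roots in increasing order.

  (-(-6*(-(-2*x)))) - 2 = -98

Step 1. [(-(-6*(-(-2*x)))) - 2 = -98] the outer -2 inverts by adding 2, so sub: -(-6*(-(-2*x))) = -96.
Step 2. [-(-6*(-(-2*x))) = -96] leading − — multiply by −1. So neg: -6*(-(-2*x)) = 96.
Step 3. [-6*(-(-2*x)) = 96] LHS = -6·(…); ÷-6 both sides, so div: -(-2*x) = -16.
Step 4. [-(-2*x) = -16] leading − — multiply by −1. So neg: -2*x = 16.
Step 5. [-2*x = 16] leading coefficient -2: divide by -2 ⇒ div: x = -8.

Answer: x ∈ {-8}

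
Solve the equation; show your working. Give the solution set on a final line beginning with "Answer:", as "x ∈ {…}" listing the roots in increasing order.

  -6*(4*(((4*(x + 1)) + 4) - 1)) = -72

Step 1. [-6*(4*(((4*(x + 1)) + 4) - 1)) = -72] -6·(inner) — divide through by -6 ⇒ div: 4*(((4*(x + 1)) + 4) - 1) = 12.
Step 2. [4*(((4*(x + 1)) + 4) - 1) = 12] 4 out front; divide by 4. So div: ((4*(x + 1)) + 4) - 1 = 3.
Step 3. [((4*(x + 1)) + 4) - 1 = 3] peel the -1: add 1 from each side. So sub: (4*(x + 1)) + 4 = 4.
Step 4. [(4*(x + 1)) + 4 = 4] +4 is outermost — subtract 4 both sides, so sub: 4*(x + 1) = 0.
Step 5. [4*(x + 1) = 0] leading coefficient 4: divide by 4 ⇒ div: x + 1 = 0.
Step 6. [x + 1 = 0] peel the +1: subtract 1 from each side ⇒ sub: x = -1.

Answer: x ∈ {-1}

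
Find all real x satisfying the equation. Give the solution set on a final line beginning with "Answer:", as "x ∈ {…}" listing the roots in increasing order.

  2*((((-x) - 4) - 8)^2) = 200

Step 1. [2*((((-x) - 4) - 8)^2) = 200] divide by the outer 2 ⇒ div: (((-x) - 4) - 8)^2 = 100.
Step 2. [(((-x) - 4) - 8)^2 = 100] √ both sides: 100 ≥ 0 gives two branches. So sqrt: ((-x) - 4) - 8 = 10 or -10.
Step 3. [((-x) - 4) - 8 = 10 or -10] add 8: x sits inside (… - 8). So sub: (-x) - 4 = 18 or -2.
Step 4. [(-x) - 4 = 18 or -2] add 4: x sits inside (… - 4), so sub: -x = 22 or 2.
Step 5. [-x = 22 or 2] LHS negated; negate both sides, so neg: x = -22 or -2.

Answer: x ∈ {-22, -2}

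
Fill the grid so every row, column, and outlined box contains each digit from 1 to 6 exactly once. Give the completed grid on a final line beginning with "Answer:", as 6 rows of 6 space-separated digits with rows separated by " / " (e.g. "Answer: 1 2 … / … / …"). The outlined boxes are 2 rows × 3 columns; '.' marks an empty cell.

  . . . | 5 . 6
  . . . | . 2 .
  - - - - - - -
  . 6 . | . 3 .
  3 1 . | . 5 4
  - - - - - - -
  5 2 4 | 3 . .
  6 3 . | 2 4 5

Step 1. [r1c5∈{1}] r1c5 is down to just 1. So r1c5=1.
Step 2. [r4c3∈{2}] r4c3 has the single candidate 2, so r4c3=2.
Step 3. [r2c3∈{1,3,5,6}] 6 has one home in row 2: r2c3. So r2c3=6.
Step 4. [r1c2∈{4}] only 4 remains possible at r1c2. So r1c2=4.
Step 5. [r5c6∈{1}] r5c6's peers cover all but 1, so r5c6=1.
Step 6. [r5c5∈{6}] r5c5 has the single candidate 6 ⇒ r5c5=6.
Step 7. [r2c2∈{5}] nothing but 5 survives at r2c2 ⇒ r2c2=5.
Step 8. [r6c3∈{1}] only 1 remains possible at r6c3. So r6c3=1.
Step 9. [r3c1∈{4}] r3c1 is down to just 4, so r3c1=4.
Step 10. [r1c1∈{2}] r1c1 has the single candidate 2, so r1c1=2.
Step 11. [r2c1∈{1}] r2c1 has the single candidate 1. So r2c1=1.
Step 12. [r4c4∈{6}] nothing but 6 survives at r4c4 ⇒ r4c4=6.
Step 13. [r3c3∈{5}] r3c3's peers cover all but 5. So r3c3=5.
Step 14. [r2c4∈{4}] r2c4 is down to just 4, so r2c4=4.
Step 15. [r3c4∈{1}] r3c4 has the single candidate 1, so r3c4=1.
Step 16. [r3c6∈{2}] r3c6 has the single candidate 2, so r3c6=2.
Step 17. [r2c6∈{3}] only 3 remains possible at r2c6. So r2c6=3.
Step 18. [r1c3∈{3}] only 3 remains possible at r1c3. So r1c3=3.

Answer: 2 4 3 5 1 6 / 1 5 6 4 2 3 / 4 6 5 1 3 2 / 3 1 2 6 5 4 / 5 2 4 3 6 1 / 6 3 1 2 4 5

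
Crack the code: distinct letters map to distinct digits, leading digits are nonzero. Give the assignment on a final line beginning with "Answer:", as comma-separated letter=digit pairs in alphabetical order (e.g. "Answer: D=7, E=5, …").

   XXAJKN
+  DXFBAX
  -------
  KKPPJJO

Step 1. [col 1: N + X ≡ O (mod 10)] N=5 is one option consistent with column 1 (N + X ≡ O (mod 10), carry-in 0) — take it, so N=5.
Step 2. [col 1: N + X ≡ O (mod 10)] no forcing yet in column 1 (carry-in 0); O=9 is free and consistent — try it ⇒ O=9.
Step 3. [K] the sum has 7 digits but both addends have 6; that extra leading digit K is the final carry, namely 1. So K=1.
Step 4. [col 1: N + X ≡ O (mod 10)] column 1: given N=5, O=9, carry-in 0, and digits 1,5,9 already taken and all letters distinct, N+X≡O (mod 10) forces X=4. So X=4.
Step 5. [col 2: K + A ≡ J (mod 10)] several values work for J in column 2 (K + A ≡ J (mod 10), carry-in 0); try J=3, so J=3.
Step 6. [col 2: K + A ≡ J (mod 10)] column 2: given K=1, J=3, carry-in 0, and digits 1,3,4,5,9 already taken and all letters distinct, K+A≡J (mod 10) forces A=2. So A=2.
Step 7. [col 3: J + B ≡ J (mod 10)] from column 3 (J=3, carry-in 0, digits 1,2,3,4,5,9 already taken and all letters distinct): B must equal 0, so B=0.
Step 8. [col 4: A + F ≡ P (mod 10)] column 4: given A=2, carry-in 0, and digits 0,1,2,3,4,5,9 already taken and all letters distinct, A+F≡P (mod 10) forces F=6. So F=6.
Step 9. [col 4: A + F ≡ P (mod 10)] column 4: given A=2, F=6, carry-in 0, and digits 0,1,2,3,4,5,6,9 already taken and all letters distinct, A+F≡P (mod 10) forces P=8. So P=8.
Step 10. [col 6: X + D ≡ K (mod 10)] from column 6 (X=4, K=1, carry-in 0, digits 0,1,2,3,4,5,6,8,9 already taken and all letters distinct): D must equal 7 ⇒ D=7.

Answer: A=2, B=0, D=7, F=6, J=3, K=1, N=5, O=9, P=8, X=4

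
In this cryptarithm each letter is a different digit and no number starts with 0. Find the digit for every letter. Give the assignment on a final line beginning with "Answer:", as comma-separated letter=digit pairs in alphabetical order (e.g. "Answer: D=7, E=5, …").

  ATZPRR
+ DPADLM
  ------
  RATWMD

Step 1. [col 1: R + M ≡ D (mod 10)] no forcing yet in column 1 (carry-in 0); D=1 is free and consistent — try it ⇒ D=1.
Step 2. [col 1: R + M ≡ D (mod 10)] R=8 is one option consistent with column 1 (R + M ≡ D (mod 10), carry-in 0) — take it ⇒ R=8.
Step 3. [col 1: R + M ≡ D (mod 10)] column 1 reads R+M+carry(0)=D with R=8, D=1; with digits 1,8 already taken and all letters distinct, the only value for M is 3. So M=3.
Step 4. [col 2: R + L ≡ M (mod 10)] from column 2 (R=8, M=3, carry-in 1, digits 1,3,8 already taken and all letters distinct): L must equal 4, so L=4.
Step 5. [col 3: P + D ≡ W (mod 10)] column 3 (P + D ≡ W (mod 10), carry-in 1) doesn't pin P yet; pick P=0 and continue ⇒ P=0.
Step 6. [col 3: P + D ≡ W (mod 10)] from column 3 (P=0, D=1, carry-in 1, digits 0,1,3,4,8 already taken and all letters distinct): W must equal 2 ⇒ W=2.
Step 7. [col 4: Z + A ≡ T (mod 10)] column 4 (Z + A ≡ T (mod 10), carry-in 0) doesn't pin T yet; pick T=6 and continue. So T=6.
Step 8. [col 4: Z + A ≡ T (mod 10)] column 4 (Z + A ≡ T (mod 10), carry-in 0) doesn't pin A yet; pick A=7 and continue, so A=7.
Step 9. [col 4: Z + A ≡ T (mod 10)] column 4 reads Z+A+carry(0)=T with A=7, T=6; with digits 0,1,2,3,4,6,7,8 already taken and all letters distinct, the only value for Z is 9, so Z=9.

Answer: A=7, D=1, L=4, M=3, P=0, R=8, T=6, W=2, Z=9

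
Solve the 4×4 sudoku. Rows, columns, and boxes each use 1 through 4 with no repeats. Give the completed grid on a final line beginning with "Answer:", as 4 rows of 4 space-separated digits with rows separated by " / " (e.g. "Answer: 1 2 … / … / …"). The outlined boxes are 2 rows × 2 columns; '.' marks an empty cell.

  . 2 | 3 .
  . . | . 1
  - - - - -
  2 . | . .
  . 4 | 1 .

Step 1. [r1c4∈{4}] r1c4 has the single candidate 4 ⇒ r1c4=4.
Step 2. [r4c1∈{3}] r4c1's peers cover all but 3. So r4c1=3.
Step 3. [r3c2∈{1}] nothing but 1 survives at r3c2, so r3c2=1.
Step 4. [r4c4∈{2}] r4c4 has the single candidate 2, so r4c4=2.
Step 5. [r2c2∈{3}] nothing but 3 survives at r2c2. So r2c2=3.
Step 6. [r2c3∈{2}] only 2 remains possible at r2c3. So r2c3=2.
Step 7. [r3c4∈{3}] r3c4's peers cover all but 3, so r3c4=3.
Step 8. [r3c3∈{4}] r3c3's peers cover all but 4 ⇒ r3c3=4.
Step 9. [r2c1∈{4}] r2c1's peers cover all but 4. So r2c1=4.
Step 10. [r1c1∈{1}] r1c1 is down to just 1, so r1c1=1.

Answer: 1 2 3 4 / 4 3 2 1 / 2 1 4 3 / 3 4 1 2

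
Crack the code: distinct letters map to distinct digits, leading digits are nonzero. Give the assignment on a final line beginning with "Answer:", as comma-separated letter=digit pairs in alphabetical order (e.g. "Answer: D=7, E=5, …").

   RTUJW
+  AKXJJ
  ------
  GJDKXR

Step 1. [col 1: W + J ≡ R (mod 10)] no forcing yet in column 1 (carry-in 0); J=2 is free and consistent — try it ⇒ J=2.
Step 2. [col 1: W + J ≡ R (mod 10)] R=5 is one option consistent with column 1 (W + J ≡ R (mod 10), carry-in 0) — take it ⇒ R=5.
Step 3. [G] G is the leading digit of a 6-digit sum of two 5-digit numbers; the final carry is exactly 1, so G=1.
Step 4. [col 1: W + J ≡ R (mod 10)] column 1: given J=2, R=5, carry-in 0, and digits 1,2,5 already taken and all letters distinct, W+J≡R (mod 10) forces W=3, so W=3.
Step 5. [col 2: J + J ≡ X (mod 10)] column 2: given J=2, carry-in 0, and digits 1,2,3,5 already taken and all letters distinct, J+J≡X (mod 10) forces X=4. So X=4.
Step 6. [col 3: U + X ≡ K (mod 10)] column 3 reads U+X+carry(0)=K with X=4; with digits 1,2,3,4,5 already taken and all letters distinct, the only value for K is 0. So K=0.
Step 7. [col 3: U + X ≡ K (mod 10)] from column 3 (X=4, K=0, carry-in 0, digits 0,1,2,3,4,5 already taken and all letters distinct): U must equal 6. So U=6.
Step 8. [col 4: T + K ≡ D (mod 10)] no forcing yet in column 4 (carry-in 1); D=9 is free and consistent — try it, so D=9.
Step 9. [col 4: T + K ≡ D (mod 10)] column 4: given K=0, D=9, carry-in 1, and digits 0,1,2,3,4,5,6,9 already taken and all letters distinct, T+K≡D (mod 10) forces T=8. So T=8.
Step 10. [col 5: R + A ≡ J (mod 10)] from column 5 (R=5, J=2, carry-in 0, digits 0,1,2,3,4,5,6,8,9 already taken and all letters distinct): A must equal 7 ⇒ A=7.

Answer: A=7, D=9, G=1, J=2, K=0, R=5, T=8, U=6, W=3, X=4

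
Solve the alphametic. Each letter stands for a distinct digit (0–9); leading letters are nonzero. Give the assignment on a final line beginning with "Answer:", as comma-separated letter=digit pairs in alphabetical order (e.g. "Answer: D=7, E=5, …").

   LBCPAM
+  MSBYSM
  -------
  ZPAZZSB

Step 1. [col 1: M + M ≡ B (mod 10)] several values work for B in column 1 (M + M ≡ B (mod 10), carry-in 0); try B=6, so B=6.
Step 2. [Z] adding two 6-digit numbers gives at most 6+1 digits, and here it does — Z is that final carry and must be 1. So Z=1.
Step 3. [col 1: M + M ≡ B (mod 10)] several values work for M in column 1 (M + M ≡ B (mod 10), carry-in 0); try M=8 ⇒ M=8.
Step 4. [col 2: A + S ≡ S (mod 10)] column 2: given nothing yet, carry-in 1, and digits 1,6,8 already taken and all letters distinct, A+S≡S (mod 10) forces A=9 ⇒ A=9.
Step 5. [col 2: A + S ≡ S (mod 10)] column 2 (A + S ≡ S (mod 10), carry-in 1) doesn't pin S yet; pick S=2 and continue ⇒ S=2.
Step 6. [col 3: P + Y ≡ Z (mod 10)] Y=7 is one option consistent with column 3 (P + Y ≡ Z (mod 10), carry-in 1) — take it ⇒ Y=7.
Step 7. [col 3: P + Y ≡ Z (mod 10)] in column 3 we have P+Y≡Z with carry-in 1; given Y=7, Z=1 and digits 1,2,6,7,8,9 already taken and all letters distinct, that pins P to 3 ⇒ P=3.
Step 8. [col 4: C + B ≡ Z (mod 10)] column 4 reads C+B+carry(1)=Z with B=6, Z=1; with digits 1,2,3,6,7,8,9 already taken and all letters distinct, the only value for C is 4 ⇒ C=4.
Step 9. [col 6: L + M ≡ P (mod 10)] from column 6 (M=8, P=3, carry-in 0, digits 1,2,3,4,6,7,8,9 already taken and all letters distinct): L must equal 5, so L=5.

Answer: A=9, B=6, C=4, L=5, M=8, P=3, S=2, Y=7, Z=1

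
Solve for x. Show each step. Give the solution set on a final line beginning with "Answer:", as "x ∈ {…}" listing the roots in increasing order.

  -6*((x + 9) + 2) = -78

Step 1. [-6*((x + 9) + 2) = -78] -6 out front; divide by -6 ⇒ div: (x + 9) + 2 = 13.
Step 2. [(x + 9) + 2 = 13] the outer +2 inverts by subtracting 2, so sub: x + 9 = 11.
Step 3. [x + 9 = 11] peel the +9: subtract 9 from each side, so sub: x = 2.

Answer: x ∈ {2}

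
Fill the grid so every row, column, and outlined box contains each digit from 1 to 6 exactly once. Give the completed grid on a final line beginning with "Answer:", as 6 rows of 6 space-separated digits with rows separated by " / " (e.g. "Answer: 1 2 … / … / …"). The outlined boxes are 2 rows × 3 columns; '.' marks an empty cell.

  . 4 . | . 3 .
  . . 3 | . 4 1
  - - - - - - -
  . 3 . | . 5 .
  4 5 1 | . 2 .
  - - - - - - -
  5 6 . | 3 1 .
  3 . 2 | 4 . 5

Step 1. [r4c4∈{6}] only 6 remains possible at r4c4, so r4c4=6.
Step 2. [r2c1∈{2,6}] in row 2, 6 fits only at r2c1 ⇒ r2c1=6.
Step 3. [r2c4∈{2,5}] row 2 places 5 nowhere but r2c4, so r2c4=5.
Step 4. [r1c4∈{2}] nothing but 2 survives at r1c4 ⇒ r1c4=2.
Step 5. [r2c2∈{2}] r2c2 is down to just 2. So r2c2=2.
Step 6. [r5c3∈{4}] r5c3 is down to just 4, so r5c3=4.
Step 7. [r1c6∈{6}] only 6 remains possible at r1c6 ⇒ r1c6=6.
Step 8. [r5c6∈{2}] only 2 remains possible at r5c6. So r5c6=2.
Step 9. [r6c2∈{1}] nothing but 1 survives at r6c2. So r6c2=1.
Step 10. [r6c5∈{6}] r6c5 has the single candidate 6, so r6c5=6.
Step 11. [r3c3∈{6}] r3c3 has the single candidate 6 ⇒ r3c3=6.
Step 12. [r4c6∈{3}] nothing but 3 survives at r4c6. So r4c6=3.
Step 13. [r1c3∈{5}] r1c3's peers cover all but 5 ⇒ r1c3=5.
Step 14. [r1c1∈{1}] only 1 remains possible at r1c1. So r1c1=1.
Step 15. [r3c1∈{2}] nothing but 2 survives at r3c1, so r3c1=2.
Step 16. [r3c4∈{1}] r3c4's peers cover all but 1 ⇒ r3c4=1.
Step 17. [r3c6∈{4}] nothing but 4 survives at r3c6, so r3c6=4.

Answer: 1 4 5 2 3 6 / 6 2 3 5 4 1 / 2 3 6 1 5 4 / 4 5 1 6 2 3 / 5 6 4 3 1 2 / 3 1 2 4 6 5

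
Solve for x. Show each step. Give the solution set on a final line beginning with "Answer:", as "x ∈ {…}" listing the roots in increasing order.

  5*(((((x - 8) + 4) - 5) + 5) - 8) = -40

Step 1. [5*(((((x - 8) + 4) - 5) + 5) - 8) = -40] divide by the outer 5. So div: ((((x - 8) + 4) - 5) + 5) - 8 = -8.
Step 2. [((((x - 8) + 4) - 5) + 5) - 8 = -8] add 8: x sits inside (… - 8), so sub: (((x - 8) + 4) - 5) + 5 = 0.
Step 3. [(((x - 8) + 4) - 5) + 5 = 0] subtract 5: x sits inside (… + 5), so sub: ((x - 8) + 4) - 5 = -5.
Step 4. [((x - 8) + 4) - 5 = -5] -5 is outermost — add 5 both sides. So sub: (x - 8) + 4 = 0.
Step 5. [(x - 8) + 4 = 0] peel the +4: subtract 4 from each side ⇒ sub: x - 8 = -4.
Step 6. [x - 8 = -4] the outer -8 inverts by adding 8, so sub: x = 4.

Answer: x ∈ {4}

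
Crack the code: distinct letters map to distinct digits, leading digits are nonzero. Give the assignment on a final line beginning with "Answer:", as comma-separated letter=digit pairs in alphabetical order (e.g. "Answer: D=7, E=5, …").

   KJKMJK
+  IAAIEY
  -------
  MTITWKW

Step 1. [col 1: K + Y ≡ W (mod 10)] several values work for W in column 1 (K + Y ≡ W (mod 10), carry-in 0); try W=5 ⇒ W=5.
Step 2. [M] M is the leading digit of a 7-digit sum of two 6-digit numbers; the final carry is exactly 1 ⇒ M=1.
Step 3. [col 1: K + Y ≡ W (mod 10)] several values work for K in column 1 (K + Y ≡ W (mod 10), carry-in 0); try K=6. So K=6.
Step 4. [col 1: K + Y ≡ W (mod 10)] column 1: given K=6, W=5, carry-in 0, and digits 1,5,6 already taken and all letters distinct, K+Y≡W (mod 10) forces Y=9 ⇒ Y=9.
Step 5. [col 2: J + E ≡ K (mod 10)] no forcing yet in column 2 (carry-in 1); E=7 is free and consistent — try it. So E=7.
Step 6. [col 2: J + E ≡ K (mod 10)] from column 2 (E=7, K=6, carry-in 1, digits 1,5,6,7,9 already taken and all letters distinct): J must equal 8. So J=8.
Step 7. [col 3: M + I ≡ W (mod 10)] from column 3 (M=1, W=5, carry-in 1, digits 1,5,6,7,8,9 already taken and all letters distinct): I must equal 3, so I=3.
Step 8. [col 4: K + A ≡ T (mod 10)] from column 4 (K=6, carry-in 0, digits 1,3,5,6,7,8,9 already taken and all letters distinct): A must equal 4 ⇒ A=4.
Step 9. [col 4: K + A ≡ T (mod 10)] from column 4 (K=6, A=4, carry-in 0, digits 1,3,4,5,6,7,8,9 already taken and all letters distinct): T must equal 0. So T=0.

Answer: A=4, E=7, I=3, J=8, K=6, M=1, T=0, W=5, Y=9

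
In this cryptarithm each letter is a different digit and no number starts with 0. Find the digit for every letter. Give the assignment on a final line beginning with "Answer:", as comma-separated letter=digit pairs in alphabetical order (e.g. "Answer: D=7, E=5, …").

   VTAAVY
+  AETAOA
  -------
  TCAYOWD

Step 1. [T] the sum has 7 digits but both addends have 6; that extra leading digit T is the final carry, namely 1 ⇒ T=1.
Step 2. [col 1: Y + A ≡ D (mod 10)] no forcing yet in column 1 (carry-in 0); A=5 is free and consistent — try it. So A=5.
Step 3. [col 1: Y + A ≡ D (mod 10)] column 1 (Y + A ≡ D (mod 10), carry-in 0) doesn't pin Y yet; pick Y=7 and continue ⇒ Y=7.
Step 4. [col 1: Y + A ≡ D (mod 10)] in column 1 we have Y+A≡D with carry-in 0; given Y=7, A=5 and digits 1,5,7 already taken and all letters distinct, that pins D to 2 ⇒ D=2.
Step 5. [col 2: V + O ≡ W (mod 10)] several values work for V in column 2 (V + O ≡ W (mod 10), carry-in 1); try V=8. So V=8.
Step 6. [col 2: V + O ≡ W (mod 10)] several values work for W in column 2 (V + O ≡ W (mod 10), carry-in 1); try W=9 ⇒ W=9.
Step 7. [col 2: V + O ≡ W (mod 10)] in column 2 we have V+O≡W with carry-in 1; given V=8, W=9 and digits 1,2,5,7,8,9 already taken and all letters distinct, that pins O to 0 ⇒ O=0.
Step 8. [col 5: T + E ≡ A (mod 10)] column 5 reads T+E+carry(0)=A with T=1, A=5; with digits 0,1,2,5,7,8,9 already taken and all letters distinct, the only value for E is 4, so E=4.
Step 9. [col 6: V + A ≡ C (mod 10)] column 6: given V=8, A=5, carry-in 0, and digits 0,1,2,4,5,7,8,9 already taken and all letters distinct, V+A≡C (mod 10) forces C=3. So C=3.

Answer: A=5, C=3, D=2, E=4, O=0, T=1, V=8, W=9, Y=7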